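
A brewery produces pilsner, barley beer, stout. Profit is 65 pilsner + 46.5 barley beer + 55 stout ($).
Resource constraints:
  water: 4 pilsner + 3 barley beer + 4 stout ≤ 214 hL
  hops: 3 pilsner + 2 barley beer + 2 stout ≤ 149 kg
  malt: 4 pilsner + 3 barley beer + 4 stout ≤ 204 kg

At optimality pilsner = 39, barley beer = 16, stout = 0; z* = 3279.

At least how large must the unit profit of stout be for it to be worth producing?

56

Check each constraint at x*: water 204/214 (slack 10); hops 149/149 (tight); malt 204/204 (tight).
Since water is not tight, its dual is 0.
The binding rows give the dual system: 3·y_hops + 4·y_malt = 65 and 2·y_hops + 3·y_malt = 46.5.
This yields shadow prices y_hops = 9, y_malt = 9.5.
stout enters the basis when its profit ≥ yᵀa₃ = 9·2 + 9.5·4 = 56.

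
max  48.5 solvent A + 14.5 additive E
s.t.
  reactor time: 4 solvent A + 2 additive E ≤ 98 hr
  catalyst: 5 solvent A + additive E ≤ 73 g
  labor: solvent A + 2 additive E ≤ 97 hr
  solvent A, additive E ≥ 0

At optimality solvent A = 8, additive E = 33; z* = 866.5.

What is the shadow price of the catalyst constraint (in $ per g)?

6.5

Binding: reactor time and catalyst. Non-binding: labor (23 unused).
By complementary slackness, y = 0 for the non-binding constraint.
The binding rows give the dual system: 4·y_reactor time + 5·y_catalyst = 48.5 and 2·y_reactor time + 1·y_catalyst = 14.5.
Solving: y_reactor time = 4, y_catalyst = 6.5.
Shadow price of catalyst = 6.5.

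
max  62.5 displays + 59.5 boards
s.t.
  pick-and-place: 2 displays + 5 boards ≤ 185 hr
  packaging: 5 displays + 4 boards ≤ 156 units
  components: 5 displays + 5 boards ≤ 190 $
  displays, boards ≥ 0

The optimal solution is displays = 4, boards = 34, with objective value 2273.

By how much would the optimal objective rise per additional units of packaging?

3

At the optimum: pick-and-place uses 178 of 185 (slack = 7); packaging uses 156 of 156 (binding); components uses 190 of 190 (binding).
Since pick-and-place is not tight, its dual is 0.
Dual feasibility on the basic columns requires 5·y_packaging + 5·y_components = 62.5, 4·y_packaging + 5·y_components = 59.5.
→ y_packaging = 3 and y_components = 9.5.
Shadow price of packaging = 3.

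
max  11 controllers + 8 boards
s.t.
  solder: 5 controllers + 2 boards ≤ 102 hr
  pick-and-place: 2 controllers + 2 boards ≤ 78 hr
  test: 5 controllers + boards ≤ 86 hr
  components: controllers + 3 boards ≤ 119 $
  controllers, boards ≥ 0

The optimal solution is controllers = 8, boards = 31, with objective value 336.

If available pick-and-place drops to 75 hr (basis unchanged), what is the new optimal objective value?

At the optimum: solder uses 102 of 102 (binding); pick-and-place uses 78 of 78 (binding); test uses 71 of 86 (slack = 15); components uses 101 of 119 (slack = 18).
Slack constraints have shadow price 0 (complementary slackness).
Dual feasibility on the basic columns requires 5·y_solder + 2·y_pick-and-place = 11, 2·y_solder + 2·y_pick-and-place = 8.
Solving: y_solder = 1, y_pick-and-place = 3.
Δz = y_pick-and-place·Δb = 3 × (-3) = -9, so new z* = 336 − 9 = 327.

327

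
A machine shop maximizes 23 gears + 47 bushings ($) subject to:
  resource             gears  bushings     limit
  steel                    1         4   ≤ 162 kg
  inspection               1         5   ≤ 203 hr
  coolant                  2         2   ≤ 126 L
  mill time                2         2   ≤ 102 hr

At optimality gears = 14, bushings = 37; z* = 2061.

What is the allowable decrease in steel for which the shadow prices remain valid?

Binding constraints: steel, mill time. The basis is B = [[1,4],[2,2]] with det -6.
Per unit decrease in steel, x* moves by d = (0.3333, -0.3333).
The basis stays optimal until bushings reaches 0; allowable decrease = 111 kg.

111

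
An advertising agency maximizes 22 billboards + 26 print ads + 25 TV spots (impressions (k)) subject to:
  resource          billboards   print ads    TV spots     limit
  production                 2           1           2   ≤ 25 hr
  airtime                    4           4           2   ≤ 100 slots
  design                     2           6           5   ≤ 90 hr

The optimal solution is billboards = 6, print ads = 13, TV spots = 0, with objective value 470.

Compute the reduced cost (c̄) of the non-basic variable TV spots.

At the optimum: production uses 25 of 25 (binding); airtime uses 76 of 100 (slack = 24); design uses 90 of 90 (binding).
Slack constraints have shadow price 0 (complementary slackness).
The binding rows give the dual system: 2·y_production + 2·y_design = 22 and 1·y_production + 6·y_design = 26.
Solving: y_production = 8, y_design = 3.
Reduced cost of TV spots: c₃ − yᵀa₃ = 25 − (8·2 + 3·5) = 25 − 31 = -6.

-6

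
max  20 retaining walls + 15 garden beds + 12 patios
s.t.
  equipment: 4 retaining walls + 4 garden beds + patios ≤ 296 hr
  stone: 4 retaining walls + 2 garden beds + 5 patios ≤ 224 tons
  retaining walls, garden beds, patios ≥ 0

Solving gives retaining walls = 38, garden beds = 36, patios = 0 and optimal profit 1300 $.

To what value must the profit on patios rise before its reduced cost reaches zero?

At the optimum: equipment uses 296 of 296 (binding); stone uses 224 of 224 (binding).
Dual feasibility on the basic columns requires 4·y_equipment + 4·y_stone = 20, 4·y_equipment + 2·y_stone = 15.
This yields shadow prices y_equipment = 2.5, y_stone = 2.5.
patios enters the basis when its profit ≥ yᵀa₃ = 2.5·1 + 2.5·5 = 15.

15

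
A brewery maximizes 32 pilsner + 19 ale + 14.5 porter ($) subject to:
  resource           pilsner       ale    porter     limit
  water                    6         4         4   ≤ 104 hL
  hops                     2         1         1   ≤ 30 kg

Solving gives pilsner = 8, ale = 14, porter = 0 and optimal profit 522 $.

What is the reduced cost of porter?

At the optimum: water uses 104 of 104 (binding); hops uses 30 of 30 (binding).
The binding rows give the dual system: 6·y_water + 2·y_hops = 32 and 4·y_water + 1·y_hops = 19.
Solving: y_water = 3, y_hops = 7.
Reduced cost of porter: c₃ − yᵀa₃ = 14.5 − (3·4 + 7·1) = 14.5 − 19 = -4.5.

-4.5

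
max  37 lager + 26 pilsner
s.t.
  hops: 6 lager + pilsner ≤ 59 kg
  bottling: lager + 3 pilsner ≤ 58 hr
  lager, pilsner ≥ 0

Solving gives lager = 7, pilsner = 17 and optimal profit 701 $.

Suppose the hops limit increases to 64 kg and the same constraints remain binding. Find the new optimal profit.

At the optimum: hops uses 59 of 59 (binding); bottling uses 58 of 58 (binding).
From A_Bᵀ y = c: 6·y_hops + 1·y_bottling = 37; 1·y_hops + 3·y_bottling = 26.
→ y_hops = 5 and y_bottling = 7.
Δz = y_hops·Δb = 5 × (5) = 25, so new z* = 701 + 25 = 726.

726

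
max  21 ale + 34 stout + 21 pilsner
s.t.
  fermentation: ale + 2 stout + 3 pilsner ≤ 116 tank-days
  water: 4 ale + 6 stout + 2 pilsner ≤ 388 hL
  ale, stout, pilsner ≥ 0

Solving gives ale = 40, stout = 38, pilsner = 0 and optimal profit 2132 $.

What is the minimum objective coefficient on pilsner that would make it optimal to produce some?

23

Check each constraint at x*: fermentation 116/116 (tight); water 388/388 (tight).
The binding rows give the dual system: 1·y_fermentation + 4·y_water = 21 and 2·y_fermentation + 6·y_water = 34.
→ y_fermentation = 5 and y_water = 4.
pilsner enters the basis when its profit ≥ yᵀa₃ = 5·3 + 4·2 = 23.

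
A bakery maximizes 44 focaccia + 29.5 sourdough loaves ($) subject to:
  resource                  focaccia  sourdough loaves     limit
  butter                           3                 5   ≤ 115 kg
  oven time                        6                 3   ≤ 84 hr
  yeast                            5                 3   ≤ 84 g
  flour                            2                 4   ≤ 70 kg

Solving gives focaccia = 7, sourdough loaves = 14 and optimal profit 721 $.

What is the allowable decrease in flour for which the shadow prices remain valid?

Binding constraints: oven time, flour. The basis is B = [[6,3],[2,4]] with det 18.
Per unit decrease in flour, x* moves by d = (0.1667, -0.3333).
The basis stays optimal until sourdough loaves reaches 0; allowable decrease = 42 kg.

42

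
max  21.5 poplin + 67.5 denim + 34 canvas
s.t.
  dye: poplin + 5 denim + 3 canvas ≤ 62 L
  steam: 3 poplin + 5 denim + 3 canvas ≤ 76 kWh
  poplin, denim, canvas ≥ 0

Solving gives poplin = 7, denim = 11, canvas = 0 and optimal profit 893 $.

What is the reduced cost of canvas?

At the optimum: dye uses 62 of 62 (binding); steam uses 76 of 76 (binding).
Dual feasibility on the basic columns requires 1·y_dye + 3·y_steam = 21.5, 5·y_dye + 5·y_steam = 67.5.
→ y_dye = 9.5 and y_steam = 4.
Reduced cost of canvas: c₃ − yᵀa₃ = 34 − (9.5·3 + 4·3) = 34 − 40.5 = -6.5.

-6.5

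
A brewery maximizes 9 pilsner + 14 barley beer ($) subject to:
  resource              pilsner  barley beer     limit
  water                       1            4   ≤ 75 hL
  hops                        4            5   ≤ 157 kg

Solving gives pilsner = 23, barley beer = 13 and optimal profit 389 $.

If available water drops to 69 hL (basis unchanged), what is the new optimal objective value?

383

Both water and hops are binding at x*.
The binding rows give the dual system: 1·y_water + 4·y_hops = 9 and 4·y_water + 5·y_hops = 14.
Solving: y_water = 1, y_hops = 2.
Δz = y_water·Δb = 1 × (-6) = -6, so new z* = 389 − 6 = 383.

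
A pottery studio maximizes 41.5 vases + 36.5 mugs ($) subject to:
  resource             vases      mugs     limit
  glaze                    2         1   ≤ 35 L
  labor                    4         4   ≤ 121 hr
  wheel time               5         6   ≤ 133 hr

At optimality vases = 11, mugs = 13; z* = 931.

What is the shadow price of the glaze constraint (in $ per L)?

Check each constraint at x*: glaze 35/35 (tight); labor 96/121 (slack 25); wheel time 133/133 (tight).
Since labor is not tight, its dual is 0.
Dual feasibility on the basic columns requires 2·y_glaze + 5·y_wheel time = 41.5, 1·y_glaze + 6·y_wheel time = 36.5.
→ y_glaze = 9.5 and y_wheel time = 4.5.
Shadow price of glaze = 9.5.

9.5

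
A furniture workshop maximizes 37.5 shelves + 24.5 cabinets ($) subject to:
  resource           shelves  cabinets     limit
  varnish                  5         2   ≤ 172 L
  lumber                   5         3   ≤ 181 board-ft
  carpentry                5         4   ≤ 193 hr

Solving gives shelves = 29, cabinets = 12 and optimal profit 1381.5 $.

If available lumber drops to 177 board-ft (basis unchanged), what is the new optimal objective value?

Check each constraint at x*: varnish 169/172 (slack 3); lumber 181/181 (tight); carpentry 193/193 (tight).
By complementary slackness, y = 0 for the non-binding constraint.
The binding rows give the dual system: 5·y_lumber + 5·y_carpentry = 37.5 and 3·y_lumber + 4·y_carpentry = 24.5.
This yields shadow prices y_lumber = 5.5, y_carpentry = 2.
Δz = y_lumber·Δb = 5.5 × (-4) = -22, so new z* = 1381.5 − 22 = 1359.5.

1359.5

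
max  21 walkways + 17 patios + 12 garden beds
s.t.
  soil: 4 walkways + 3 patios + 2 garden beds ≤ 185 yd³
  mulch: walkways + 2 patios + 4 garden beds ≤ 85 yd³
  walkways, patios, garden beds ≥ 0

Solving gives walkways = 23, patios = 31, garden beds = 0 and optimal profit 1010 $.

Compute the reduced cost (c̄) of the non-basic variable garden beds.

Both soil and mulch are binding at x*.
Dual feasibility on the basic columns requires 4·y_soil + 1·y_mulch = 21, 3·y_soil + 2·y_mulch = 17.
Solving: y_soil = 5, y_mulch = 1.
Reduced cost of garden beds: c₃ − yᵀa₃ = 12 − (5·2 + 1·4) = 12 − 14 = -2.

-2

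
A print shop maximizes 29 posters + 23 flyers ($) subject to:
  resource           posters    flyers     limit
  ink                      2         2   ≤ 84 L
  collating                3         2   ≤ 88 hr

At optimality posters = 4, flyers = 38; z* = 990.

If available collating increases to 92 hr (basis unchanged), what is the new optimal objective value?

Both ink and collating are binding at x*.
The binding rows give the dual system: 2·y_ink + 3·y_collating = 29 and 2·y_ink + 2·y_collating = 23.
This yields shadow prices y_ink = 5.5, y_collating = 6.
Δz = y_collating·Δb = 6 × (4) = 24, so new z* = 990 + 24 = 1014.

1014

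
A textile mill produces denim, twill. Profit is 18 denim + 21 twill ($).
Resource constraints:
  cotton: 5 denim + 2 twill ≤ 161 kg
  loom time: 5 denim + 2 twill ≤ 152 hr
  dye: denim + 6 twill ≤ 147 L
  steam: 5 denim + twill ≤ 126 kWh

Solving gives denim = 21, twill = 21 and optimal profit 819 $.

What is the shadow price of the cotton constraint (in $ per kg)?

Binding: dye and steam. Non-binding: cotton (14 unused), loom time (5 unused).
Since cotton, loom time are not tight, their duals are 0.
Dual feasibility on the basic columns requires 1·y_dye + 5·y_steam = 18, 6·y_dye + 1·y_steam = 21.
→ y_dye = 3 and y_steam = 3.
Shadow price of cotton = 0.

0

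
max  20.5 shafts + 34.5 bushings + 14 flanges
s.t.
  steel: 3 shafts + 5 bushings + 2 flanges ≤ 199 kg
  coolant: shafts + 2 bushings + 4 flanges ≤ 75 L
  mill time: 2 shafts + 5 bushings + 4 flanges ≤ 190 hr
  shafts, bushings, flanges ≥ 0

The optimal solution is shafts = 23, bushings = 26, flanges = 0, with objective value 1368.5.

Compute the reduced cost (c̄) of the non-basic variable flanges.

-3

At the optimum: steel uses 199 of 199 (binding); coolant uses 75 of 75 (binding); mill time uses 176 of 190 (slack = 14).
Slack constraints have shadow price 0 (complementary slackness).
Dual feasibility on the basic columns requires 3·y_steel + 1·y_coolant = 20.5, 5·y_steel + 2·y_coolant = 34.5.
This yields shadow prices y_steel = 6.5, y_coolant = 1.
Reduced cost of flanges: c₃ − yᵀa₃ = 14 − (6.5·2 + 1·4) = 14 − 17 = -3.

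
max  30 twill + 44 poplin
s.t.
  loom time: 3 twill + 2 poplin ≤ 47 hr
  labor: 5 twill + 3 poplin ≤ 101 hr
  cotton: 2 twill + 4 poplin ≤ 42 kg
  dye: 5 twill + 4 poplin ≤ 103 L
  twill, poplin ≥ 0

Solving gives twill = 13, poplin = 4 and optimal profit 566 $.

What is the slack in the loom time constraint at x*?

0

loom time used = 3·13 + 2·4 = 47; slack = 47 − 47 = 0.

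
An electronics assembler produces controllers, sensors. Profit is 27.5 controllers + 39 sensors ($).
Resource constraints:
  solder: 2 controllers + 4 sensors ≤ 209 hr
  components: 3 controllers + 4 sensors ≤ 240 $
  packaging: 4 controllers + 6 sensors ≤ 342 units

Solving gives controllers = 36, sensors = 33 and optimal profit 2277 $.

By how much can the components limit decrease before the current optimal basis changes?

2.5

Binding constraints: components, packaging. The basis is B = [[3,4],[4,6]] with det 2.
Per unit decrease in components, x* moves by d = (-3, 2).
The basis stays optimal until solder becomes binding; allowable decrease = 2.5 $.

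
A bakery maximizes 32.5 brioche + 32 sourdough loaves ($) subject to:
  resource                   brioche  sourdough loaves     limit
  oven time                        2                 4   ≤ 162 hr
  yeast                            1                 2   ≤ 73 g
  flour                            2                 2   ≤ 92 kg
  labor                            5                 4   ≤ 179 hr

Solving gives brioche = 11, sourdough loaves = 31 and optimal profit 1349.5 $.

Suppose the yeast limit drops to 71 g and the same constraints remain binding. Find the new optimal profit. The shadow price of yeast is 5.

Δb = -2, so new z* = 1349.5 + (5)·(-2) = 1349.5 − 10 = 1339.5.

1339.5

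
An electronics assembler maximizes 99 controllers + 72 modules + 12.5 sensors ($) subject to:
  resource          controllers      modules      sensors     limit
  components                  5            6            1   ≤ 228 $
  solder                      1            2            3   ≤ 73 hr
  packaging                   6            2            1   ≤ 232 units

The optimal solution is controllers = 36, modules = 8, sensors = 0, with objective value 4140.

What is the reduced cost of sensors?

Check each constraint at x*: components 228/228 (tight); solder 52/73 (slack 21); packaging 232/232 (tight).
By complementary slackness, y = 0 for the non-binding constraint.
Dual feasibility on the basic columns requires 5·y_components + 6·y_packaging = 99, 6·y_components + 2·y_packaging = 72.
→ y_components = 9 and y_packaging = 9.
Reduced cost of sensors: c₃ − yᵀa₃ = 12.5 − (9·1 + 9·1) = 12.5 − 18 = -5.5.

-5.5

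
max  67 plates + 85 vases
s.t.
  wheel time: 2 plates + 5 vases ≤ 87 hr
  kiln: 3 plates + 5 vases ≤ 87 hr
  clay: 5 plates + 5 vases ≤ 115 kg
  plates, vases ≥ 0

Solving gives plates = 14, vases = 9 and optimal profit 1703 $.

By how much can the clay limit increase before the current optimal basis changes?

Binding constraints: kiln, clay. The basis is B = [[3,5],[5,5]] with det -10.
Per unit increase in clay, x* moves by d = (0.5, -0.3).
The basis stays optimal until vases reaches 0; allowable increase = 30 kg.

30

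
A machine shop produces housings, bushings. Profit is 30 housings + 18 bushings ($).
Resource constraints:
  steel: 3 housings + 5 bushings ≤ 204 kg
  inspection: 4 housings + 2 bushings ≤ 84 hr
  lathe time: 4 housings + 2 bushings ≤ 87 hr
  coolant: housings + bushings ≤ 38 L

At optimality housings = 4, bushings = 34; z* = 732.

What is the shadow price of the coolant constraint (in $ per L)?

Binding: inspection and coolant. Non-binding: steel (22 unused), lathe time (3 unused).
Since steel, lathe time are not tight, their duals are 0.
From A_Bᵀ y = c: 4·y_inspection + 1·y_coolant = 30; 2·y_inspection + 1·y_coolant = 18.
This yields shadow prices y_inspection = 6, y_coolant = 6.
Shadow price of coolant = 6.

6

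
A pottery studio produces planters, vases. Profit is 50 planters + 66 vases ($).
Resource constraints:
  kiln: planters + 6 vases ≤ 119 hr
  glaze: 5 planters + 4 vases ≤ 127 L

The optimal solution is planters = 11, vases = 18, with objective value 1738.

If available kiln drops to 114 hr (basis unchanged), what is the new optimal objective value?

Both kiln and glaze are binding at x*.
Dual feasibility on the basic columns requires 1·y_kiln + 5·y_glaze = 50, 6·y_kiln + 4·y_glaze = 66.
Solving: y_kiln = 5, y_glaze = 9.
Δz = y_kiln·Δb = 5 × (-5) = -25, so new z* = 1738 − 25 = 1713.

1713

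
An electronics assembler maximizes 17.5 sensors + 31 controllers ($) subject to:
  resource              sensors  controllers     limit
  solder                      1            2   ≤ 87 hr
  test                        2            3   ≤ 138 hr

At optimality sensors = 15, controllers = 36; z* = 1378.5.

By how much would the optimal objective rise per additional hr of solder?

9.5

Check each constraint at x*: solder 87/87 (tight); test 138/138 (tight).
Dual feasibility on the basic columns requires 1·y_solder + 2·y_test = 17.5, 2·y_solder + 3·y_test = 31.
→ y_solder = 9.5 and y_test = 4.
Shadow price of solder = 9.5.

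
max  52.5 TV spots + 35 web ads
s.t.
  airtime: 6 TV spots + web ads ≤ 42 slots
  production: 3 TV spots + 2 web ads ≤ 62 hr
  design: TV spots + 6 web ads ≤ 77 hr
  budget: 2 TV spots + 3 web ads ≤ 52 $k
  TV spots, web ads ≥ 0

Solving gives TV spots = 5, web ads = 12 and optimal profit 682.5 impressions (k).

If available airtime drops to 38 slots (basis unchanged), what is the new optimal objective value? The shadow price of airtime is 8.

650.5

Δb = -4, so new z* = 682.5 + (8)·(-4) = 682.5 − 32 = 650.5.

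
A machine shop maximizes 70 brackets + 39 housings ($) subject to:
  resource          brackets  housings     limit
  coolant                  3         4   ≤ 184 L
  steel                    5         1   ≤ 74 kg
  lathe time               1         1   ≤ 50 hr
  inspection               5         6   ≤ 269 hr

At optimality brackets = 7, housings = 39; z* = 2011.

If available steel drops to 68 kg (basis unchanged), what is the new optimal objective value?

Check each constraint at x*: coolant 177/184 (slack 7); steel 74/74 (tight); lathe time 46/50 (slack 4); inspection 269/269 (tight).
Slack constraints have shadow price 0 (complementary slackness).
Dual feasibility on the basic columns requires 5·y_steel + 5·y_inspection = 70, 1·y_steel + 6·y_inspection = 39.
→ y_steel = 9 and y_inspection = 5.
Δz = y_steel·Δb = 9 × (-6) = -54, so new z* = 2011 − 54 = 1957.

1957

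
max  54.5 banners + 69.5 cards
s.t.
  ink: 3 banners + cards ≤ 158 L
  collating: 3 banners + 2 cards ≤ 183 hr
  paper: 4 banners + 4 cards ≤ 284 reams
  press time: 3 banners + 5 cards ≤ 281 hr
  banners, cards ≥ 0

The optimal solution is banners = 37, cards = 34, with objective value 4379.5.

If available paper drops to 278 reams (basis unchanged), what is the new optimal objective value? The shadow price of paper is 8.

4331.5

Δb = -6, so new z* = 4379.5 + (8)·(-6) = 4379.5 − 48 = 4331.5.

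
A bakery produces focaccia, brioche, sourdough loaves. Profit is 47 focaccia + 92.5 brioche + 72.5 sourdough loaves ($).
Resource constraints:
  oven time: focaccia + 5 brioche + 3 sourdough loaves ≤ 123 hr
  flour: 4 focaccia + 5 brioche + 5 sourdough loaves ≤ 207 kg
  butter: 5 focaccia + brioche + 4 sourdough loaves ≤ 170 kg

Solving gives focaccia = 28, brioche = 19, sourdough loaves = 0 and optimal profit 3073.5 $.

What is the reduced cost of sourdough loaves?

Binding: oven time and flour. Non-binding: butter (11 unused).
By complementary slackness, y = 0 for the non-binding constraint.
From A_Bᵀ y = c: 1·y_oven time + 4·y_flour = 47; 5·y_oven time + 5·y_flour = 92.5.
This yields shadow prices y_oven time = 9, y_flour = 9.5.
Reduced cost of sourdough loaves: c₃ − yᵀa₃ = 72.5 − (9·3 + 9.5·5) = 72.5 − 74.5 = -2.

-2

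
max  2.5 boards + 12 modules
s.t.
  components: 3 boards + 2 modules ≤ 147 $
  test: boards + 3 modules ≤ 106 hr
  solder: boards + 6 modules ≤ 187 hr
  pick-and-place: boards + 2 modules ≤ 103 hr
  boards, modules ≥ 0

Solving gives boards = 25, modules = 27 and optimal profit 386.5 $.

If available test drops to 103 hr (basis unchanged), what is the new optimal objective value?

Check each constraint at x*: components 129/147 (slack 18); test 106/106 (tight); solder 187/187 (tight); pick-and-place 79/103 (slack 24).
Slack constraints have shadow price 0 (complementary slackness).
Dual feasibility on the basic columns requires 1·y_test + 1·y_solder = 2.5, 3·y_test + 6·y_solder = 12.
Solving: y_test = 1, y_solder = 1.5.
Δz = y_test·Δb = 1 × (-3) = -3, so new z* = 386.5 − 3 = 383.5.

383.5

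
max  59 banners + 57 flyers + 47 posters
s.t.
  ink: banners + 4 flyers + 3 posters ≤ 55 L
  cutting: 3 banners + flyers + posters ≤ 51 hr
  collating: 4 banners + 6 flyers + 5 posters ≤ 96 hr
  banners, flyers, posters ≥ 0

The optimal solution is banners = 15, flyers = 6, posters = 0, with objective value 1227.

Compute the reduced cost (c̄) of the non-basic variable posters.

-2

Binding: cutting and collating. Non-binding: ink (16 unused).
Slack constraints have shadow price 0 (complementary slackness).
From A_Bᵀ y = c: 3·y_cutting + 4·y_collating = 59; 1·y_cutting + 6·y_collating = 57.
→ y_cutting = 9 and y_collating = 8.
Reduced cost of posters: c₃ − yᵀa₃ = 47 − (9·1 + 8·5) = 47 − 49 = -2.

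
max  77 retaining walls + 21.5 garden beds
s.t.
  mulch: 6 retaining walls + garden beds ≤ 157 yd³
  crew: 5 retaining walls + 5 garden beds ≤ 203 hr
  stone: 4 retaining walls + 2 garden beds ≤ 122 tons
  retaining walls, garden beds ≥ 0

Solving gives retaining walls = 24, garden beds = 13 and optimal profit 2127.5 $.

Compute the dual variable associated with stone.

Check each constraint at x*: mulch 157/157 (tight); crew 185/203 (slack 18); stone 122/122 (tight).
By complementary slackness, y = 0 for the non-binding constraint.
From A_Bᵀ y = c: 6·y_mulch + 4·y_stone = 77; 1·y_mulch + 2·y_stone = 21.5.
This yields shadow prices y_mulch = 8.5, y_stone = 6.5.
Shadow price of stone = 6.5.

6.5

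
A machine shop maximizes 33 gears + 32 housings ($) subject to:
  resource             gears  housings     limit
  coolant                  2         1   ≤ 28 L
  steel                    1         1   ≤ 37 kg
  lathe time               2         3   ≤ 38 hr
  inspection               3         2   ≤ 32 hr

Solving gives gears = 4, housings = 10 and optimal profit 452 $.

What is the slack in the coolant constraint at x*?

coolant used = 2·4 + 1·10 = 18; slack = 28 − 18 = 10.

10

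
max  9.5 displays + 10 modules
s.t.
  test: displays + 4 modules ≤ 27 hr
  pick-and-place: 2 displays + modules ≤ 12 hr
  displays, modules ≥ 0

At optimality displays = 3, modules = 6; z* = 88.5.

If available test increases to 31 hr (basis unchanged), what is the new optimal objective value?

94.5

Both test and pick-and-place are binding at x*.
Dual feasibility on the basic columns requires 1·y_test + 2·y_pick-and-place = 9.5, 4·y_test + 1·y_pick-and-place = 10.
This yields shadow prices y_test = 1.5, y_pick-and-place = 4.
Δz = y_test·Δb = 1.5 × (4) = 6, so new z* = 88.5 + 6 = 94.5.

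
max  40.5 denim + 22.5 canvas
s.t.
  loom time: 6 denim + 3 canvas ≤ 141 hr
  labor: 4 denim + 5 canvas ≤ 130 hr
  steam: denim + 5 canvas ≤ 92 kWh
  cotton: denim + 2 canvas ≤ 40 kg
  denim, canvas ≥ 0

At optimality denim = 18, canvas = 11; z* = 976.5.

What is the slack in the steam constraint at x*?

19

steam used = 1·18 + 5·11 = 73; slack = 92 − 73 = 19.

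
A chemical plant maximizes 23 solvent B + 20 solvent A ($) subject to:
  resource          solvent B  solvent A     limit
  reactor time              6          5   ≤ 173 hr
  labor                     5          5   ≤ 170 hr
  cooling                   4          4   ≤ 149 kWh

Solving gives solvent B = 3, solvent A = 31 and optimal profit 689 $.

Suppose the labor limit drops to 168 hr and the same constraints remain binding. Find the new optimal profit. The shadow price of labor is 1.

687

Δb = -2, so new z* = 689 + (1)·(-2) = 689 − 2 = 687.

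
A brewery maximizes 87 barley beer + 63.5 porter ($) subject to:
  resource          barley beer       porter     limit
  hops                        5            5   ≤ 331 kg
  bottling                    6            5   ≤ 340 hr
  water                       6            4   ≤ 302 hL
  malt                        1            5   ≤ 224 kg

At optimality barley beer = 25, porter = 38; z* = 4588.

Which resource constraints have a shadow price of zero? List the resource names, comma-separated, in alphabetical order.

hops: 315/331 (slack 16)
bottling: 340/340 (binding)
water: 302/302 (binding)
malt: 215/224 (slack 9)
By complementary slackness, a constraint with positive slack has shadow price 0 → hops, malt.

hops, malt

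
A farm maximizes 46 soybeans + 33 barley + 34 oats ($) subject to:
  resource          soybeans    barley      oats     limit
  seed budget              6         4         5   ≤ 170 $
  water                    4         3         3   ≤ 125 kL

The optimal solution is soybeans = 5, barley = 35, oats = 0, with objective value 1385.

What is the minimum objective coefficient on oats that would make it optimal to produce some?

At the optimum: seed budget uses 170 of 170 (binding); water uses 125 of 125 (binding).
The binding rows give the dual system: 6·y_seed budget + 4·y_water = 46 and 4·y_seed budget + 3·y_water = 33.
→ y_seed budget = 3 and y_water = 7.
oats enters the basis when its profit ≥ yᵀa₃ = 3·5 + 7·3 = 36.

36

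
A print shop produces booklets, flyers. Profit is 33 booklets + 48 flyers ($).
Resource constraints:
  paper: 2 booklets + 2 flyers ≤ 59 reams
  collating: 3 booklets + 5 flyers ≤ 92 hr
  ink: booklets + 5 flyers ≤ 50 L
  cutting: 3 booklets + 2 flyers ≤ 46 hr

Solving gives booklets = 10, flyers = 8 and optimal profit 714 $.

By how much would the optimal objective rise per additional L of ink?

6

Binding: ink and cutting. Non-binding: paper (23 unused), collating (22 unused).
Slack constraints have shadow price 0 (complementary slackness).
Dual feasibility on the basic columns requires 1·y_ink + 3·y_cutting = 33, 5·y_ink + 2·y_cutting = 48.
Solving: y_ink = 6, y_cutting = 9.
Shadow price of ink = 6.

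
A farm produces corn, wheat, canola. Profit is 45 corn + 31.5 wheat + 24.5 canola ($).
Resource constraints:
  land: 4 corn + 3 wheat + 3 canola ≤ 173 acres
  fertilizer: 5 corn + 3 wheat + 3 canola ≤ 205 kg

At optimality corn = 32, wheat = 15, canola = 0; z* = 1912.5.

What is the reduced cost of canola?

-7

Check each constraint at x*: land 173/173 (tight); fertilizer 205/205 (tight).
Dual feasibility on the basic columns requires 4·y_land + 5·y_fertilizer = 45, 3·y_land + 3·y_fertilizer = 31.5.
This yields shadow prices y_land = 7.5, y_fertilizer = 3.
Reduced cost of canola: c₃ − yᵀa₃ = 24.5 − (7.5·3 + 3·3) = 24.5 − 31.5 = -7.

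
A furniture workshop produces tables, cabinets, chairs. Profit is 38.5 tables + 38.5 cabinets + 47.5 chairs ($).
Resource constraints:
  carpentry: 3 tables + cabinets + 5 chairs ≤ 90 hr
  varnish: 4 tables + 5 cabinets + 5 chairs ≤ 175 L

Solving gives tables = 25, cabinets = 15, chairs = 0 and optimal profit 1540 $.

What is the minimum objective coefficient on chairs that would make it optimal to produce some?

Check each constraint at x*: carpentry 90/90 (tight); varnish 175/175 (tight).
The binding rows give the dual system: 3·y_carpentry + 4·y_varnish = 38.5 and 1·y_carpentry + 5·y_varnish = 38.5.
Solving: y_carpentry = 3.5, y_varnish = 7.
chairs enters the basis when its profit ≥ yᵀa₃ = 3.5·5 + 7·5 = 52.5.

52.5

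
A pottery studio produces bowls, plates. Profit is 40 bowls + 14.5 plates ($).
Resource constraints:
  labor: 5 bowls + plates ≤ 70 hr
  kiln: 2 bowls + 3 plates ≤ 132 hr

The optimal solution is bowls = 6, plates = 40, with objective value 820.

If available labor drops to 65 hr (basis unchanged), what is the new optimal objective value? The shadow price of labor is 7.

785

Δb = -5, so new z* = 820 + (7)·(-5) = 820 − 35 = 785.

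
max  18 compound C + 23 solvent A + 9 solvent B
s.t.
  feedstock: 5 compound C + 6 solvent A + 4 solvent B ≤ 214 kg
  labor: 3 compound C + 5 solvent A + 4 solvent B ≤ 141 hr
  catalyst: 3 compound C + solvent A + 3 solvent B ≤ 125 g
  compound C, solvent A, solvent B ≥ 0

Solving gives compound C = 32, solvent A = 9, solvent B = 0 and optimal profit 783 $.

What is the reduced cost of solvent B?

-7

Check each constraint at x*: feedstock 214/214 (tight); labor 141/141 (tight); catalyst 105/125 (slack 20).
Since catalyst is not tight, its dual is 0.
From A_Bᵀ y = c: 5·y_feedstock + 3·y_labor = 18; 6·y_feedstock + 5·y_labor = 23.
→ y_feedstock = 3 and y_labor = 1.
Reduced cost of solvent B: c₃ − yᵀa₃ = 9 − (3·4 + 1·4) = 9 − 16 = -7.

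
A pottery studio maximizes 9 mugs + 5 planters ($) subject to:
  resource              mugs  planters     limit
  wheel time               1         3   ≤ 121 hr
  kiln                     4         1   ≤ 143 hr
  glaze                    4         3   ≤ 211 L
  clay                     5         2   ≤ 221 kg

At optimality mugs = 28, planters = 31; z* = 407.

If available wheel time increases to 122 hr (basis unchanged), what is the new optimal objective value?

408

At the optimum: wheel time uses 121 of 121 (binding); kiln uses 143 of 143 (binding); glaze uses 205 of 211 (slack = 6); clay uses 202 of 221 (slack = 19).
By complementary slackness, y = 0 for the non-binding constraints.
Dual feasibility on the basic columns requires 1·y_wheel time + 4·y_kiln = 9, 3·y_wheel time + 1·y_kiln = 5.
Solving: y_wheel time = 1, y_kiln = 2.
Δz = y_wheel time·Δb = 1 × (1) = 1, so new z* = 407 + 1 = 408.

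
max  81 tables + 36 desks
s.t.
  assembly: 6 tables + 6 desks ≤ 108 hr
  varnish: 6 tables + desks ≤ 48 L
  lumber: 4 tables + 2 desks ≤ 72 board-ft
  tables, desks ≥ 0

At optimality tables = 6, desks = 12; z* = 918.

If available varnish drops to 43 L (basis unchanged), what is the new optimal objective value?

873

Check each constraint at x*: assembly 108/108 (tight); varnish 48/48 (tight); lumber 48/72 (slack 24).
Since lumber is not tight, its dual is 0.
Dual feasibility on the basic columns requires 6·y_assembly + 6·y_varnish = 81, 6·y_assembly + 1·y_varnish = 36.
→ y_assembly = 4.5 and y_varnish = 9.
Δz = y_varnish·Δb = 9 × (-5) = -45, so new z* = 918 − 45 = 873.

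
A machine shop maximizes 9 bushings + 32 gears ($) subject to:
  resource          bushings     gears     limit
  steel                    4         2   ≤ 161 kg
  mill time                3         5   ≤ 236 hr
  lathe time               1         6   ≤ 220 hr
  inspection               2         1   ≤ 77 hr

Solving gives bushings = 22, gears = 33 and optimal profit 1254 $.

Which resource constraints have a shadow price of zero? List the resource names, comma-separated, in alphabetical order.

steel: 154/161 (slack 7)
mill time: 231/236 (slack 5)
lathe time: 220/220 (binding)
inspection: 77/77 (binding)
By complementary slackness, a constraint with positive slack has shadow price 0 → mill time, steel.

mill time, steel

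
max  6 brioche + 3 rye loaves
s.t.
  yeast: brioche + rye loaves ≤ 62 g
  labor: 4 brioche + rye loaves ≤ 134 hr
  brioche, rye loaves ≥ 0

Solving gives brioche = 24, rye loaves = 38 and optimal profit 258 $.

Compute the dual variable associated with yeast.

2

Check each constraint at x*: yeast 62/62 (tight); labor 134/134 (tight).
The binding rows give the dual system: 1·y_yeast + 4·y_labor = 6 and 1·y_yeast + 1·y_labor = 3.
This yields shadow prices y_yeast = 2, y_labor = 1.
Shadow price of yeast = 2.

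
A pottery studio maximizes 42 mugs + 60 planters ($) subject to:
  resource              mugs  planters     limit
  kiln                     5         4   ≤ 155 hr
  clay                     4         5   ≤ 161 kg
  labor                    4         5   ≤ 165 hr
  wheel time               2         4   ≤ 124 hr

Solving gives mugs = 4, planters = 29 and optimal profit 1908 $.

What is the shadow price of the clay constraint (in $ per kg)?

8

Check each constraint at x*: kiln 136/155 (slack 19); clay 161/161 (tight); labor 161/165 (slack 4); wheel time 124/124 (tight).
Slack constraints have shadow price 0 (complementary slackness).
Dual feasibility on the basic columns requires 4·y_clay + 2·y_wheel time = 42, 5·y_clay + 4·y_wheel time = 60.
→ y_clay = 8 and y_wheel time = 5.
Shadow price of clay = 8.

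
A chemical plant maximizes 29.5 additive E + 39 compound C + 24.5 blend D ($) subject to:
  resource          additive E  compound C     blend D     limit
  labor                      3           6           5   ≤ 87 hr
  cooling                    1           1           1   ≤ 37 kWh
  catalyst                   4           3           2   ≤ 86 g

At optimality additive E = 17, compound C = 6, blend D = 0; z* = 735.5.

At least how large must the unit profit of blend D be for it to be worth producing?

30.5

Binding: labor and catalyst. Non-binding: cooling (14 unused).
Since cooling is not tight, its dual is 0.
From A_Bᵀ y = c: 3·y_labor + 4·y_catalyst = 29.5; 6·y_labor + 3·y_catalyst = 39.
Solving: y_labor = 4.5, y_catalyst = 4.
blend D enters the basis when its profit ≥ yᵀa₃ = 4.5·5 + 4·2 = 30.5.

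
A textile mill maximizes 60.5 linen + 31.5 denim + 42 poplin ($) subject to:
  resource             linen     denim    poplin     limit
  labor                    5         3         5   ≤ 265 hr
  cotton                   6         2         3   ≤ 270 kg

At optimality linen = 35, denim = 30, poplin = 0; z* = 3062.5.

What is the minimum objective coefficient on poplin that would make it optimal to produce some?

51.5

Both labor and cotton are binding at x*.
Dual feasibility on the basic columns requires 5·y_labor + 6·y_cotton = 60.5, 3·y_labor + 2·y_cotton = 31.5.
This yields shadow prices y_labor = 8.5, y_cotton = 3.
poplin enters the basis when its profit ≥ yᵀa₃ = 8.5·5 + 3·3 = 51.5.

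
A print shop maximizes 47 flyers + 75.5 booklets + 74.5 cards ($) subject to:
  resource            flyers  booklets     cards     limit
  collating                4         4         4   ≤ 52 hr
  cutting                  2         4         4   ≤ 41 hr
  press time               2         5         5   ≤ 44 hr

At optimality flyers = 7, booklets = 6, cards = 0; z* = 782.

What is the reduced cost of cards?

-1

At the optimum: collating uses 52 of 52 (binding); cutting uses 38 of 41 (slack = 3); press time uses 44 of 44 (binding).
Slack constraints have shadow price 0 (complementary slackness).
Dual feasibility on the basic columns requires 4·y_collating + 2·y_press time = 47, 4·y_collating + 5·y_press time = 75.5.
→ y_collating = 7 and y_press time = 9.5.
Reduced cost of cards: c₃ − yᵀa₃ = 74.5 − (7·4 + 9.5·5) = 74.5 − 75.5 = -1.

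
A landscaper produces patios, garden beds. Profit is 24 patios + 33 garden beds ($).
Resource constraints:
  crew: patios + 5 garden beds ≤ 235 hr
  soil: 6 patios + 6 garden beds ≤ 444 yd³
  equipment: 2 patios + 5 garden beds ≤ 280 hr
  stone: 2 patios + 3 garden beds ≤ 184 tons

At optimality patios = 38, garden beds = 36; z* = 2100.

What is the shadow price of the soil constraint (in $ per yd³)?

1

Binding: soil and stone. Non-binding: crew (17 unused), equipment (24 unused).
Since crew, equipment are not tight, their duals are 0.
Dual feasibility on the basic columns requires 6·y_soil + 2·y_stone = 24, 6·y_soil + 3·y_stone = 33.
Solving: y_soil = 1, y_stone = 9.
Shadow price of soil = 1.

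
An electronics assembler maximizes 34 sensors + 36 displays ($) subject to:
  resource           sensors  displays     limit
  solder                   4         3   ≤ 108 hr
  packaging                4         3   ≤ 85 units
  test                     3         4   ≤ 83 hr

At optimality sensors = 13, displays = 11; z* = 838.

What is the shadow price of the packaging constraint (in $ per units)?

At the optimum: solder uses 85 of 108 (slack = 23); packaging uses 85 of 85 (binding); test uses 83 of 83 (binding).
Since solder is not tight, its dual is 0.
From A_Bᵀ y = c: 4·y_packaging + 3·y_test = 34; 3·y_packaging + 4·y_test = 36.
Solving: y_packaging = 4, y_test = 6.
Shadow price of packaging = 4.

4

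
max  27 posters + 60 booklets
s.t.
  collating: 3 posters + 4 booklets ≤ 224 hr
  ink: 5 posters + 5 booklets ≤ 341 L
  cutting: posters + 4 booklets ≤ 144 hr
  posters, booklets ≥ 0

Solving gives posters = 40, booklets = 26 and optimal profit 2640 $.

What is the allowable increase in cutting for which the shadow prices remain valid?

Binding constraints: collating, cutting. The basis is B = [[3,4],[1,4]] with det 8.
Per unit increase in cutting, x* moves by d = (-0.5, 0.375).
The basis stays optimal until posters reaches 0; allowable increase = 80 hr.

80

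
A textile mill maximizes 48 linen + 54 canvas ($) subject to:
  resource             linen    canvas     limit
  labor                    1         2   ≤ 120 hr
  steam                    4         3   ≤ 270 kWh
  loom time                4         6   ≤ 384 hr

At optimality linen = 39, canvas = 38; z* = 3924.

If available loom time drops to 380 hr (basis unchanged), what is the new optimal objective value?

3900

Check each constraint at x*: labor 115/120 (slack 5); steam 270/270 (tight); loom time 384/384 (tight).
Since labor is not tight, its dual is 0.
The binding rows give the dual system: 4·y_steam + 4·y_loom time = 48 and 3·y_steam + 6·y_loom time = 54.
This yields shadow prices y_steam = 6, y_loom time = 6.
Δz = y_loom time·Δb = 6 × (-4) = -24, so new z* = 3924 − 24 = 3900.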